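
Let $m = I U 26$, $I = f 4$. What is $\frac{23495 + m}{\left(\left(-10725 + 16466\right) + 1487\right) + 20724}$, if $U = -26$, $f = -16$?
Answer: $\frac{66759}{27952} \approx 2.3883$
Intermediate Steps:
$I = -64$ ($I = \left(-16\right) 4 = -64$)
$m = 43264$ ($m = \left(-64\right) \left(-26\right) 26 = 1664 \cdot 26 = 43264$)
$\frac{23495 + m}{\left(\left(-10725 + 16466\right) + 1487\right) + 20724} = \frac{23495 + 43264}{\left(\left(-10725 + 16466\right) + 1487\right) + 20724} = \frac{66759}{\left(5741 + 1487\right) + 20724} = \frac{66759}{7228 + 20724} = \frac{66759}{27952}$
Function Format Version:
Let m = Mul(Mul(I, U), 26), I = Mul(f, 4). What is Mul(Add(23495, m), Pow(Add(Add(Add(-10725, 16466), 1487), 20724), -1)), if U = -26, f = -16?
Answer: Rational(66759, 27952) ≈ 2.3883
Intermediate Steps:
I = -64 (I = Mul(-16, 4) = -64)
m = 43264 (m = Mul(Mul(-64, -26), 26) = Mul(1664, 26) = 43264)
Mul(Add(23495, m), Pow(Add(Add(Add(-10725, 16466), 1487), 20724), -1)) = Mul(Add(23495, 43264), Pow(Add(Add(Add(-10725, 16466), 1487), 20724), -1)) = Mul(66759, Pow(Add(Add(5741, 1487), 20724), -1)) = Mul(66759, Pow(Add(7228, 20724), -1)) = Mul(66759, Pow(27952, -1)) = Mul(66759, Rational(1, 27952)) = Rational(66759, 27952)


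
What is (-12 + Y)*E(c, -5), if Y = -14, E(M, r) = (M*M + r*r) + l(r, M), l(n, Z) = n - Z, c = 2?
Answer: -572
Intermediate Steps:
E(M, r) = r + M² + r² - M (E(M, r) = (M*M + r*r) + (r - M) = (M² + r²) + (r - M) = r + M² + r² - M)
(-12 + Y)*E(c, -5) = (-12 - 14)*(-5 + 2² + (-5)² - 1*2) = -26*(-5 + 4 + 25 - 2) = -26*22 = -572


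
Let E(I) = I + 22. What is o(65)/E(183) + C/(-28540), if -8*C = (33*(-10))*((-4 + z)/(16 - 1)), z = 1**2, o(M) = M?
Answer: 1485433/4680560 ≈ 0.31736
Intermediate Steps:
z = 1
E(I) = 22 + I
C = -33/4 (C = -33*(-10)*(-4 + 1)/(16 - 1)/8 = -(-165)*(-3/15)/4 = -(-165)*(-3*1/15)/4 = -(-165)*(-1)/(4*5) = -1/8*66 = -33/4 ≈ -8.2500)
o(65)/E(183) + C/(-28540) = 65/(22 + 183) - 33/4/(-28540) = 65/205 - 33/4*(-1/28540) = 65*(1/205) + 33/114160 = 13/41 + 33/114160 = 1485433/4680560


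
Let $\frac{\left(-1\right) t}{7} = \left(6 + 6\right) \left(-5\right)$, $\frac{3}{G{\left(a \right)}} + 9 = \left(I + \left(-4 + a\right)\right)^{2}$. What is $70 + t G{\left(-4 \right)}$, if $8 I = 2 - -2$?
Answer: $\frac{290}{3} \approx 96.667$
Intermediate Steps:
$I = \frac{1}{2}$ ($I = \frac{2 - -2}{8} = \frac{2 + 2}{8} = \frac{1}{8} \cdot 4 = \frac{1}{2} \approx 0.5$)
$G{\left(a \right)} = \frac{3}{-9 + \left(- \frac{7}{2} + a\right)^{2}}$ ($G{\left(a \right)} = \frac{3}{-9 + \left(\frac{1}{2} + \left(-4 + a\right)\right)^{2}} = \frac{3}{-9 + \left(- \frac{7}{2} + a\right)^{2}}$)
$t = 420$ ($t = - 7 \left(6 + 6\right) \left(-5\right) = - 7 \cdot 12 \left(-5\right) = \left(-7\right) \left(-60\right) = 420$)
$70 + t G{\left(-4 \right)} = 70 + 420 \frac{12}{-36 + \left(-7 + 2 \left(-4\right)\right)^{2}} = 70 + 420 \frac{12}{-36 + \left(-7 - 8\right)^{2}} = 70 + 420 \frac{12}{-36 + \left(-15\right)^{2}} = 70 + 420 \frac{12}{-36 + 225} = 70 + 420 \cdot \frac{12}{189} = 70 + 420 \cdot 12 \cdot \frac{1}{189} = 70 + 420 \cdot \frac{4}{63} = 70 + \frac{80}{3} = \frac{290}{3}$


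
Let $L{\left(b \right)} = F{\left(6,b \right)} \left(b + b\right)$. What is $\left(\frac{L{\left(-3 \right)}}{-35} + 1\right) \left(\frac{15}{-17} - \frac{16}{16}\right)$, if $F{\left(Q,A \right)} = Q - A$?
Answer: $- \frac{2848}{595} \approx -4.7866$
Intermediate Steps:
$L{\left(b \right)} = 2 b \left(6 - b\right)$ ($L{\left(b \right)} = \left(6 - b\right) \left(b + b\right) = \left(6 - b\right) 2 b = 2 b \left(6 - b\right)$)
$\left(\frac{L{\left(-3 \right)}}{-35} + 1\right) \left(\frac{15}{-17} - \frac{16}{16}\right) = \left(\frac{2 \left(-3\right) \left(6 - -3\right)}{-35} + 1\right) \left(\frac{15}{-17} - \frac{16}{16}\right) = \left(2 \left(-3\right) \left(6 + 3\right) \left(- \frac{1}{35}\right) + 1\right) \left(15 \left(- \frac{1}{17}\right) - 1\right) = \left(2 \left(-3\right) 9 \left(- \frac{1}{35}\right) + 1\right) \left(- \frac{15}{17} - 1\right) = \left(\left(-54\right) \left(- \frac{1}{35}\right) + 1\right) \left(- \frac{32}{17}\right) = \left(\frac{54}{35} + 1\right) \left(- \frac{32}{17}\right) = \frac{89}{35} \left(- \frac{32}{17}\right) = - \frac{2848}{595}$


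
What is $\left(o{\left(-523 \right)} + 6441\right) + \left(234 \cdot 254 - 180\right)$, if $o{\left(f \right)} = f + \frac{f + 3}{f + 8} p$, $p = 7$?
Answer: $\frac{6713650}{103} \approx 65181.0$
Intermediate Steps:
$o{\left(f \right)} = f + \frac{7 \left(3 + f\right)}{8 + f}$ ($o{\left(f \right)} = f + \frac{f + 3}{f + 8} \cdot 7 = f + \frac{3 + f}{8 + f} 7 = f + \frac{7 \left(3 + f\right)}{8 + f}$)
$\left(o{\left(-523 \right)} + 6441\right) + \left(234 \cdot 254 - 180\right) = \left(\frac{21 + \left(-523\right)^{2} + 15 \left(-523\right)}{8 - 523} + 6441\right) + \left(234 \cdot 254 - 180\right) = \left(\frac{21 + 273529 - 7845}{-515} + 6441\right) + \left(59436 - 180\right) = \left(\left(- \frac{1}{515}\right) 265705 + 6441\right) + 59256 = \left(- \frac{53141}{103} + 6441\right) + 59256 = \frac{610282}{103} + 59256 = \frac{6713650}{103}$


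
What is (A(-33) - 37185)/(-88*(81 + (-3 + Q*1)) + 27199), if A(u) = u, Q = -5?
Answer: -12406/6925 ≈ -1.7915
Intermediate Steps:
(A(-33) - 37185)/(-88*(81 + (-3 + Q*1)) + 27199) = (-33 - 37185)/(-88*(81 + (-3 - 5*1)) + 27199) = -37218/(-88*(81 + (-3 - 5)) + 27199) = -37218/(-88*(81 - 8) + 27199) = -37218/(-88*73 + 27199) = -37218/(-6424 + 27199) = -37218/20775 = -37218*1/20775 = -12406/6925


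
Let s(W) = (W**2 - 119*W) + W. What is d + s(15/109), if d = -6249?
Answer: -74437074/11881 ≈ -6265.2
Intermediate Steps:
s(W) = W**2 - 118*W
d + s(15/109) = -6249 + (15/109)*(-118 + 15/109) = -6249 + (15*(1/109))*(-118 + 15*(1/109)) = -6249 + 15*(-118 + 15/109)/109 = -6249 + (15/109)*(-12847/109) = -6249 - 192705/11881 = -74437074/11881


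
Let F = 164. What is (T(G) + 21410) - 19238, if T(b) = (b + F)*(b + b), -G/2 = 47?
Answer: -10988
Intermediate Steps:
G = -94 (G = -2*47 = -94)
T(b) = 2*b*(164 + b) (T(b) = (b + 164)*(b + b) = (164 + b)*(2*b) = 2*b*(164 + b))
(T(G) + 21410) - 19238 = (2*(-94)*(164 - 94) + 21410) - 19238 = (2*(-94)*70 + 21410) - 19238 = (-13160 + 21410) - 19238 = 8250 - 19238 = -10988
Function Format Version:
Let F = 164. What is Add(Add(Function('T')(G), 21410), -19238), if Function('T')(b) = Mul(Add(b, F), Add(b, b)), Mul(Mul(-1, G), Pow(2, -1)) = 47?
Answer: -10988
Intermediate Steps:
G = -94 (G = Mul(-2, 47) = -94)
Function('T')(b) = Mul(2, b, Add(164, b)) (Function('T')(b) = Mul(Add(b, 164), Add(b, b)) = Mul(Add(164, b), Mul(2, b)) = Mul(2, b, Add(164, b)))
Add(Add(Function('T')(G), 21410), -19238) = Add(Add(Mul(2, -94, Add(164, -94)), 21410), -19238) = Add(Add(Mul(2, -94, 70), 21410), -19238) = Add(Add(-13160, 21410), -19238) = Add(8250, -19238) = -10988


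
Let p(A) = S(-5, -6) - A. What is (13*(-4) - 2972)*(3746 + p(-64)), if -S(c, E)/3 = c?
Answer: -11566800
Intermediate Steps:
S(c, E) = -3*c
p(A) = 15 - A (p(A) = -3*(-5) - A = 15 - A)
(13*(-4) - 2972)*(3746 + p(-64)) = (13*(-4) - 2972)*(3746 + (15 - 1*(-64))) = (-52 - 2972)*(3746 + (15 + 64)) = -3024*(3746 + 79) = -3024*3825 = -11566800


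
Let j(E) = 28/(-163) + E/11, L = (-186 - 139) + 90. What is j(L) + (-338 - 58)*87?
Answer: -61811049/1793 ≈ -34474.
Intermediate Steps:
L = -235 (L = -325 + 90 = -235)
j(E) = -28/163 + E/11 (j(E) = 28*(-1/163) + E*(1/11) = -28/163 + E/11)
j(L) + (-338 - 58)*87 = (-28/163 + (1/11)*(-235)) + (-338 - 58)*87 = (-28/163 - 235/11) - 396*87 = -38613/1793 - 34452 = -61811049/1793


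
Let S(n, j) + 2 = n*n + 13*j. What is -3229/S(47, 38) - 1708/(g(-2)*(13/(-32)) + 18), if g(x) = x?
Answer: -10683551/116143 ≈ -91.986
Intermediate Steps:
S(n, j) = -2 + n² + 13*j (S(n, j) = -2 + (n*n + 13*j) = -2 + (n² + 13*j) = -2 + n² + 13*j)
-3229/S(47, 38) - 1708/(g(-2)*(13/(-32)) + 18) = -3229/(-2 + 47² + 13*38) - 1708/(-26/(-32) + 18) = -3229/(-2 + 2209 + 494) - 1708/(-26*(-1)/32 + 18) = -3229/2701 - 1708/(-2*(-13/32) + 18) = -3229*1/2701 - 1708/(13/16 + 18) = -3229/2701 - 1708/301/16 = -3229/2701 - 1708*16/301 = -3229/2701 - 3904/43 = -10683551/116143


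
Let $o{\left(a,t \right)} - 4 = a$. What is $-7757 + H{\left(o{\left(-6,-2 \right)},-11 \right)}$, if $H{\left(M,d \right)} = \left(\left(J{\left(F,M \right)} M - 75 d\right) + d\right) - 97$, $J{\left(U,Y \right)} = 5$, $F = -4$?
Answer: $-7050$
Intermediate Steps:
$o{\left(a,t \right)} = 4 + a$
$H{\left(M,d \right)} = -97 - 74 d + 5 M$ ($H{\left(M,d \right)} = \left(\left(5 M - 75 d\right) + d\right) - 97 = \left(\left(- 75 d + 5 M\right) + d\right) - 97 = \left(- 74 d + 5 M\right) - 97 = -97 - 74 d + 5 M$)
$-7757 + H{\left(o{\left(-6,-2 \right)},-11 \right)} = -7757 - \left(-717 - 5 \left(4 - 6\right)\right) = -7757 + \left(-97 + 814 + 5 \left(-2\right)\right) = -7757 - -707 = -7757 + 707 = -7050$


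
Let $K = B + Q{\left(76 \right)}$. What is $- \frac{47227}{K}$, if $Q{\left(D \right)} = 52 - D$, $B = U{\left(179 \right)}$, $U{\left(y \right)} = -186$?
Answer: $\frac{47227}{210} \approx 224.89$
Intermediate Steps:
$B = -186$
$K = -210$ ($K = -186 + \left(52 - 76\right) = -186 - 24 = -210$)
$- \frac{47227}{K} = - \frac{47227}{-210} = \left(-47227\right) \left(- \frac{1}{210}\right) = \frac{47227}{210}$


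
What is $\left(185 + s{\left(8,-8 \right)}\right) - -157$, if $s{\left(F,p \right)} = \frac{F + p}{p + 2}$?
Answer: $342$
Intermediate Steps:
$s{\left(F,p \right)} = \frac{F + p}{2 + p}$
$\left(185 + s{\left(8,-8 \right)}\right) - -157 = \left(185 + \frac{8 - 8}{2 - 8}\right) - -157 = \left(185 + \frac{1}{-6} \cdot 0\right) + \left(-87 + 244\right) = \left(185 - 0\right) + 157 = \left(185 + 0\right) + 157 = 185 + 157 = 342$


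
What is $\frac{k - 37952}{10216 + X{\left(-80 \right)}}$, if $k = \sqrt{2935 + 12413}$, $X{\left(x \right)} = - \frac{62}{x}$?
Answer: $- \frac{1518080}{408671} + \frac{80 \sqrt{3837}}{408671} \approx -3.7025$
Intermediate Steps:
$k = 2 \sqrt{3837}$ ($k = \sqrt{15348} = 2 \sqrt{3837} \approx 123.89$)
$\frac{k - 37952}{10216 + X{\left(-80 \right)}} = \frac{2 \sqrt{3837} - 37952}{10216 - \frac{62}{-80}} = \frac{-37952 + 2 \sqrt{3837}}{10216 - - \frac{31}{40}} = \frac{-37952 + 2 \sqrt{3837}}{10216 + \frac{31}{40}} = \frac{-37952 + 2 \sqrt{3837}}{\frac{408671}{40}} = \left(-37952 + 2 \sqrt{3837}\right) \frac{40}{408671} = - \frac{1518080}{408671} + \frac{80 \sqrt{3837}}{408671}$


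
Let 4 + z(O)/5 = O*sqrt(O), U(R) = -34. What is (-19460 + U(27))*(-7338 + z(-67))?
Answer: 143436852 + 6530490*I*sqrt(67) ≈ 1.4344e+8 + 5.3454e+7*I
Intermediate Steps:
z(O) = -20 + 5*O**(3/2) (z(O) = -20 + 5*(O*sqrt(O)) = -20 + 5*O**(3/2))
(-19460 + U(27))*(-7338 + z(-67)) = (-19460 - 34)*(-7338 + (-20 + 5*(-67)**(3/2))) = -19494*(-7338 + (-20 + 5*(-67*I*sqrt(67)))) = -19494*(-7338 + (-20 - 335*I*sqrt(67))) = -19494*(-7358 - 335*I*sqrt(67)) = 143436852 + 6530490*I*sqrt(67)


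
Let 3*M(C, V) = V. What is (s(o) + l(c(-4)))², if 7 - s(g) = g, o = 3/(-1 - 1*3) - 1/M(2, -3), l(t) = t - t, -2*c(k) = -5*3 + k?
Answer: 729/16 ≈ 45.563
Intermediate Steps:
M(C, V) = V/3
c(k) = 15/2 - k/2 (c(k) = -(-5*3 + k)/2 = -(-15 + k)/2 = 15/2 - k/2)
l(t) = 0
o = ¼ (o = 3/(-1 - 1*3) - 1/((⅓)*(-3)) = 3/(-1 - 3) - 1/(-1) = 3/(-4) - 1*(-1) = 3*(-¼) + 1 = -¾ + 1 = ¼ ≈ 0.25000)
s(g) = 7 - g
(s(o) + l(c(-4)))² = ((7 - 1*¼) + 0)² = ((7 - ¼) + 0)² = (27/4 + 0)² = (27/4)² = 729/16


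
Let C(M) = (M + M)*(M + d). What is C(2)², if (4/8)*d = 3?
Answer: 1024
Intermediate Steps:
d = 6 (d = 2*3 = 6)
C(M) = 2*M*(6 + M) (C(M) = (M + M)*(M + 6) = (2*M)*(6 + M) = 2*M*(6 + M))
C(2)² = (2*2*(6 + 2))² = (2*2*8)² = 32² = 1024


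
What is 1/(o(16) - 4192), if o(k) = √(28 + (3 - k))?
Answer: -4192/17572849 - √15/17572849 ≈ -0.00023877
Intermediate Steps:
o(k) = √(31 - k)
1/(o(16) - 4192) = 1/(√(31 - 1*16) - 4192) = 1/(√(31 - 16) - 4192) = 1/(√15 - 4192) = 1/(-4192 + √15)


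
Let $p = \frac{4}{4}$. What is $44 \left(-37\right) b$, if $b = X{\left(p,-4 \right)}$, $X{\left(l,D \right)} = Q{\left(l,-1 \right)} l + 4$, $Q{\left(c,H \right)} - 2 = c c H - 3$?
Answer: $-3256$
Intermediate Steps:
$p = 1$ ($p = 4 \cdot \frac{1}{4} = 1$)
$Q{\left(c,H \right)} = -1 + H c^{2}$ ($Q{\left(c,H \right)} = 2 + \left(c c H - 3\right) = 2 + \left(c^{2} H - 3\right) = 2 + \left(H c^{2} - 3\right) = 2 + \left(-3 + H c^{2}\right) = -1 + H c^{2}$)
$X{\left(l,D \right)} = 4 + l \left(-1 - l^{2}\right)$ ($X{\left(l,D \right)} = \left(-1 - l^{2}\right) l + 4 = l \left(-1 - l^{2}\right) + 4 = 4 + l \left(-1 - l^{2}\right)$)
$b = 2$ ($b = 4 - 1 - 1^{3} = 4 - 1 - 1 = 2$)
$44 \left(-37\right) b = 44 \left(-37\right) 2 = \left(-1628\right) 2 = -3256$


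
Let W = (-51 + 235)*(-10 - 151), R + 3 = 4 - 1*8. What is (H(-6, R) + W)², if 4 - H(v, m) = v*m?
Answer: 879834244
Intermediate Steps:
R = -7 (R = -3 + (4 - 1*8) = -3 + (4 - 8) = -3 - 4 = -7)
H(v, m) = 4 - m*v (H(v, m) = 4 - v*m = 4 - m*v)
W = -29624 (W = 184*(-161) = -29624)
(H(-6, R) + W)² = ((4 - 1*(-7)*(-6)) - 29624)² = ((4 - 42) - 29624)² = (-38 - 29624)² = (-29662)² = 879834244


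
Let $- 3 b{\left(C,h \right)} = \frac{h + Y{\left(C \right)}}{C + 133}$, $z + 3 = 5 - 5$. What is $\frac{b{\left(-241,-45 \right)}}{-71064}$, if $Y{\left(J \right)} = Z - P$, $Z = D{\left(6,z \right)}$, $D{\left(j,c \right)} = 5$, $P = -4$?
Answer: $\frac{1}{639576} \approx 1.5635 \cdot 10^{-6}$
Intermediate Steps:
$z = -3$ ($z = -3 + \left(5 - 5\right) = -3 + 0 = -3$)
$Z = 5$
$Y{\left(J \right)} = 9$ ($Y{\left(J \right)} = 5 - -4 = 5 + 4 = 9$)
$b{\left(C,h \right)} = - \frac{9 + h}{3 \left(133 + C\right)}$ ($b{\left(C,h \right)} = - \frac{\left(h + 9\right) \frac{1}{C + 133}}{3} = - \frac{\left(9 + h\right) \frac{1}{133 + C}}{3} = - \frac{\frac{1}{133 + C} \left(9 + h\right)}{3} = - \frac{9 + h}{3 \left(133 + C\right)}$)
$\frac{b{\left(-241,-45 \right)}}{-71064} = \frac{\frac{1}{3} \frac{1}{133 - 241} \left(-9 - -45\right)}{-71064} = \frac{-9 + 45}{3 \left(-108\right)} \left(- \frac{1}{71064}\right) = \frac{1}{3} \left(- \frac{1}{108}\right) 36 \left(- \frac{1}{71064}\right) = \left(- \frac{1}{9}\right) \left(- \frac{1}{71064}\right) = \frac{1}{639576}$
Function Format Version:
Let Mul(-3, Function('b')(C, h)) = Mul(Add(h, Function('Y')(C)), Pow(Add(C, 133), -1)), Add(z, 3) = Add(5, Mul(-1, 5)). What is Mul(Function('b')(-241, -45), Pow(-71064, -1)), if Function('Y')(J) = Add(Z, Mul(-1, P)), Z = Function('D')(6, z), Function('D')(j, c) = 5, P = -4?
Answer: Rational(1, 639576) ≈ 1.5635e-6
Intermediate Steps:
z = -3 (z = Add(-3, Add(5, Mul(-1, 5))) = Add(-3, Add(5, -5)) = Add(-3, 0) = -3)
Z = 5
Function('Y')(J) = 9 (Function('Y')(J) = Add(5, Mul(-1, -4)) = Add(5, 4) = 9)
Function('b')(C, h) = Mul(Rational(-1, 3), Pow(Add(133, C), -1), Add(9, h)) (Function('b')(C, h) = Mul(Rational(-1, 3), Mul(Add(h, 9), Pow(Add(C, 133), -1))) = Mul(Rational(-1, 3), Mul(Add(9, h), Pow(Add(133, C), -1))) = Mul(Rational(-1, 3), Mul(Pow(Add(133, C), -1), Add(9, h))) = Mul(Rational(-1, 3), Pow(Add(133, C), -1), Add(9, h)))
Mul(Function('b')(-241, -45), Pow(-71064, -1)) = Mul(Mul(Rational(1, 3), Pow(Add(133, -241), -1), Add(-9, Mul(-1, -45))), Pow(-71064, -1)) = Mul(Mul(Rational(1, 3), Pow(-108, -1), Add(-9, 45)), Rational(-1, 71064)) = Mul(Mul(Rational(1, 3), Rational(-1, 108), 36), Rational(-1, 71064)) = Mul(Rational(-1, 9), Rational(-1, 71064)) = Rational(1, 639576)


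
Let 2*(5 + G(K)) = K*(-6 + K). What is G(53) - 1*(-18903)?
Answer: 40287/2 ≈ 20144.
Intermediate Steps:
G(K) = -5 + K*(-6 + K)/2 (G(K) = -5 + (K*(-6 + K))/2 = -5 + K*(-6 + K)/2)
G(53) - 1*(-18903) = (-5 + (½)*53² - 3*53) - 1*(-18903) = (-5 + (½)*2809 - 159) + 18903 = (-5 + 2809/2 - 159) + 18903 = 2481/2 + 18903 = 40287/2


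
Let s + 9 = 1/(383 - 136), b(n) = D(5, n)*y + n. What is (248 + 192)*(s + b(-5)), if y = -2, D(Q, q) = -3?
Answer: -869000/247 ≈ -3518.2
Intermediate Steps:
b(n) = 6 + n (b(n) = -3*(-2) + n = 6 + n)
s = -2222/247 (s = -9 + 1/(383 - 136) = -9 + 1/247 = -2222/247 ≈ -8.9960)
(248 + 192)*(s + b(-5)) = (248 + 192)*(-2222/247 + (6 - 5)) = 440*(-2222/247 + 1) = 440*(-1975/247) = -869000/247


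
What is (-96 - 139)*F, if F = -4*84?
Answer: 78960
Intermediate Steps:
F = -336
(-96 - 139)*F = (-96 - 139)*(-336) = -235*(-336) = 78960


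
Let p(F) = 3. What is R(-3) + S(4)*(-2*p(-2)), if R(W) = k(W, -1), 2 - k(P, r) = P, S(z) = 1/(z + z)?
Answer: 17/4 ≈ 4.2500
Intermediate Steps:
S(z) = 1/(2*z)
k(P, r) = 2 - P
R(W) = 2 - W
R(-3) + S(4)*(-2*p(-2)) = (2 - 1*(-3)) + ((½)/4)*(-2*3) = (2 + 3) + ((½)*(¼))*(-6) = 5 + (⅛)*(-6) = 5 - ¾ = 17/4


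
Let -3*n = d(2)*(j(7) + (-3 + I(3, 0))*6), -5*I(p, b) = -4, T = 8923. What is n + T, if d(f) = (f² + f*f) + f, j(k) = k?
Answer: 26831/3 ≈ 8943.7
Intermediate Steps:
d(f) = f + 2*f² (d(f) = (f² + f²) + f = 2*f² + f = f + 2*f²)
I(p, b) = ⅘ (I(p, b) = -⅕*(-4) = ⅘)
n = 62/3 (n = -2*(1 + 2*2)*(7 + (-3 + ⅘)*6)/3 = -2*(1 + 4)*(7 - 11/5*6)/3 = -2*5*(7 - 66/5)/3 = -10*(-31)/(3*5) = -⅓*(-62) = 62/3 ≈ 20.667)
n + T = 62/3 + 8923 = 26831/3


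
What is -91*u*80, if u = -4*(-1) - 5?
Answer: 7280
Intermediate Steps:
u = -1 (u = 4 - 5 = -1)
-91*u*80 = -91*(-1)*80 = 91*80 = 7280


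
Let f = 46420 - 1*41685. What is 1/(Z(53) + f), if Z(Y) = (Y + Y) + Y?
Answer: 1/4894 ≈ 0.00020433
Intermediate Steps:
f = 4735 (f = 46420 - 41685 = 4735)
Z(Y) = 3*Y (Z(Y) = 2*Y + Y = 3*Y)
1/(Z(53) + f) = 1/(3*53 + 4735) = 1/(159 + 4735) = 1/4894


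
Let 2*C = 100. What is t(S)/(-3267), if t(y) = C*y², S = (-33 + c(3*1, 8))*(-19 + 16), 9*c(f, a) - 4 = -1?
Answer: -480200/3267 ≈ -146.99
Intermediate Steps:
C = 50 (C = (½)*100 = 50)
c(f, a) = ⅓ (c(f, a) = 4/9 + (⅑)*(-1) = 4/9 - ⅑ = ⅓)
S = 98 (S = (-33 + ⅓)*(-19 + 16) = -98/3*(-3) = 98)
t(y) = 50*y²
t(S)/(-3267) = (50*98²)/(-3267) = (50*9604)*(-1/3267) = 480200*(-1/3267) = -480200/3267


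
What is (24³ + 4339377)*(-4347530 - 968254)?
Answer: -23140676224584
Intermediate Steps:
(24³ + 4339377)*(-4347530 - 968254) = (13824 + 4339377)*(-5315784) = 4353201*(-5315784) = -23140676224584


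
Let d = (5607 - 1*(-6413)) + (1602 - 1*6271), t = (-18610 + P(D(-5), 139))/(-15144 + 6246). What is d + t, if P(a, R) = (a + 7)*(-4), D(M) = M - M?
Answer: 32713918/4449 ≈ 7353.1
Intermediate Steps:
D(M) = 0
P(a, R) = -28 - 4*a (P(a, R) = (7 + a)*(-4) = -28 - 4*a)
t = 9319/4449 (t = (-18610 + (-28 - 4*0))/(-15144 + 6246) = (-18610 + (-28 + 0))/(-8898) = (-18610 - 28)*(-1/8898) = -18638*(-1/8898) = 9319/4449 ≈ 2.0946)
d = 7351 (d = (5607 + 6413) + (1602 - 6271) = 12020 - 4669 = 7351)
d + t = 7351 + 9319/4449 = 32713918/4449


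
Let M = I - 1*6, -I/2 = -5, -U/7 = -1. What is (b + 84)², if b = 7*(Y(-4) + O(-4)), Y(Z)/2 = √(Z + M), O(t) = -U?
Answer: 1225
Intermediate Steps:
U = 7 (U = -7*(-1) = 7)
I = 10 (I = -2*(-5) = 10)
O(t) = -7 (O(t) = -1*7 = -7)
M = 4 (M = 10 - 1*6 = 10 - 6 = 4)
Y(Z) = 2*√(4 + Z) (Y(Z) = 2*√(Z + 4) = 2*√(4 + Z))
b = -49 (b = 7*(2*√(4 - 4) - 7) = 7*(2*√0 - 7) = 7*(2*0 - 7) = 7*(0 - 7) = 7*(-7) = -49)
(b + 84)² = (-49 + 84)² = 35² = 1225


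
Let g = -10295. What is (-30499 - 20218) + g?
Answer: -61012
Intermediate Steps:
(-30499 - 20218) + g = (-30499 - 20218) - 10295 = -50717 - 10295 = -61012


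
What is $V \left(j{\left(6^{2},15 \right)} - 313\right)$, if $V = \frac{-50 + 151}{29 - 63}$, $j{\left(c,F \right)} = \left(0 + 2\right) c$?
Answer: $\frac{24341}{34} \approx 715.91$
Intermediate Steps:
$j{\left(c,F \right)} = 2 c$
$V = - \frac{101}{34}$ ($V = \frac{101}{-34} = 101 \left(- \frac{1}{34}\right) = - \frac{101}{34} \approx -2.9706$)
$V \left(j{\left(6^{2},15 \right)} - 313\right) = - \frac{101 \left(2 \cdot 6^{2} - 313\right)}{34} = - \frac{101 \left(2 \cdot 36 - 313\right)}{34} = - \frac{101 \left(72 - 313\right)}{34} = \left(- \frac{101}{34}\right) \left(-241\right) = \frac{24341}{34}$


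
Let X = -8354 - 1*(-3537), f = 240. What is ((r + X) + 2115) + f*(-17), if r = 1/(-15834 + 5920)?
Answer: -67236749/9914 ≈ -6782.0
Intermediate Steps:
r = -1/9914 (r = 1/(-9914) = -1/9914 ≈ -0.00010087)
X = -4817 (X = -8354 + 3537 = -4817)
((r + X) + 2115) + f*(-17) = ((-1/9914 - 4817) + 2115) + 240*(-17) = (-47755739/9914 + 2115) - 4080 = -26787629/9914 - 4080 = -67236749/9914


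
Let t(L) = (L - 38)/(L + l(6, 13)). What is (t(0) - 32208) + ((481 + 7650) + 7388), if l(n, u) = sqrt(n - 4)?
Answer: -16689 - 19*sqrt(2) ≈ -16716.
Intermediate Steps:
l(n, u) = sqrt(-4 + n)
t(L) = (-38 + L)/(L + sqrt(2)) (t(L) = (L - 38)/(L + sqrt(-4 + 6)) = (-38 + L)/(L + sqrt(2)))
(t(0) - 32208) + ((481 + 7650) + 7388) = ((-38 + 0)/(0 + sqrt(2)) - 32208) + ((481 + 7650) + 7388) = (-38/sqrt(2) - 32208) + (8131 + 7388) = ((sqrt(2)/2)*(-38) - 32208) + 15519 = (-19*sqrt(2) - 32208) + 15519 = (-32208 - 19*sqrt(2)) + 15519 = -16689 - 19*sqrt(2)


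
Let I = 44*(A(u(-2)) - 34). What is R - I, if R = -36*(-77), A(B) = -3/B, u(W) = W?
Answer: 4202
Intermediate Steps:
R = 2772
I = -1430 (I = 44*(-3/(-2) - 34) = 44*(-3*(-½) - 34) = 44*(3/2 - 34) = 44*(-65/2) = -1430)
R - I = 2772 - 1*(-1430) = 2772 + 1430 = 4202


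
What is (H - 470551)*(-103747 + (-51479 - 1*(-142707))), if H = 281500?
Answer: 2366729469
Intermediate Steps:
(H - 470551)*(-103747 + (-51479 - 1*(-142707))) = (281500 - 470551)*(-103747 + (-51479 - 1*(-142707))) = -189051*(-103747 + (-51479 + 142707)) = -189051*(-103747 + 91228) = -189051*(-12519) = 2366729469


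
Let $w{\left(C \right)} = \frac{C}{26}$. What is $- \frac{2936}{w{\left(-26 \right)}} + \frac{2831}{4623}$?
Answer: $\frac{13575959}{4623} \approx 2936.6$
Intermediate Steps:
$w{\left(C \right)} = \frac{C}{26}$ ($w{\left(C \right)} = C \frac{1}{26} = \frac{C}{26}$)
$- \frac{2936}{w{\left(-26 \right)}} + \frac{2831}{4623} = - \frac{2936}{\frac{1}{26} \left(-26\right)} + \frac{2831}{4623} = - \frac{2936}{-1} + 2831 \cdot \frac{1}{4623} = \left(-2936\right) \left(-1\right) + \frac{2831}{4623} = 2936 + \frac{2831}{4623} = \frac{13575959}{4623}$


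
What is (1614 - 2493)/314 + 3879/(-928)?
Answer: -1016859/145696 ≈ -6.9793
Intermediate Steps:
(1614 - 2493)/314 + 3879/(-928) = -879*1/314 + 3879*(-1/928) = -879/314 - 3879/928 = -1016859/145696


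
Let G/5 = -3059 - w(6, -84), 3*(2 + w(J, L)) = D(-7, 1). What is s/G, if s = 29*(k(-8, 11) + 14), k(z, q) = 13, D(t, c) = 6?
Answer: -783/15295 ≈ -0.051193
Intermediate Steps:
w(J, L) = 0 (w(J, L) = -2 + (1/3)*6 = -2 + 2 = 0)
s = 783 (s = 29*(13 + 14) = 29*27 = 783)
G = -15295 (G = 5*(-3059 - 1*0) = 5*(-3059 + 0) = 5*(-3059) = -15295)
s/G = 783/(-15295) = 783*(-1/15295) = -783/15295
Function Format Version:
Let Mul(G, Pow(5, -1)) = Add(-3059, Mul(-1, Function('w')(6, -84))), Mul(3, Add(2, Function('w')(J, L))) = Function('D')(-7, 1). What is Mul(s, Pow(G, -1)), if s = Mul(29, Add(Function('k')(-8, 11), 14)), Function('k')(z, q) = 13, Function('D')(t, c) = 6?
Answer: Rational(-783, 15295) ≈ -0.051193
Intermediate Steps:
Function('w')(J, L) = 0 (Function('w')(J, L) = Add(-2, Mul(Rational(1, 3), 6)) = Add(-2, 2) = 0)
s = 783 (s = Mul(29, Add(13, 14)) = Mul(29, 27) = 783)
G = -15295 (G = Mul(5, Add(-3059, Mul(-1, 0))) = Mul(5, Add(-3059, 0)) = Mul(5, -3059) = -15295)
Mul(s, Pow(G, -1)) = Mul(783, Pow(-15295, -1)) = Mul(783, Rational(-1, 15295)) = Rational(-783, 15295)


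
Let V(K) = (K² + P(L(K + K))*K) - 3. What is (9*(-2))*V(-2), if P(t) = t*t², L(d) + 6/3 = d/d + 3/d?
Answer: -3375/16 ≈ -210.94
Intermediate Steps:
L(d) = -1 + 3/d (L(d) = -2 + (d/d + 3/d) = -2 + (1 + 3/d) = -1 + 3/d)
P(t) = t³
V(K) = -3 + K² + (3 - 2*K)³/(8*K²) (V(K) = (K² + ((3 - (K + K))/(K + K))³*K) - 3 = (K² + ((3 - 2*K)/((2*K)))³*K) - 3 = (K² + ((1/(2*K))*(3 - 2*K))³*K) - 3 = (K² + ((3 - 2*K)/(2*K))³*K) - 3 = (K² + ((3 - 2*K)³/(8*K³))*K) - 3 = (K² + (3 - 2*K)³/(8*K²)) - 3 = -3 + K² + (3 - 2*K)³/(8*K²))
(9*(-2))*V(-2) = (9*(-2))*(-3 + (-2)² - ⅛*(-3 + 2*(-2))³/(-2)²) = -18*(-3 + 4 - ⅛*¼*(-3 - 4)³) = -18*(-3 + 4 - ⅛*¼*(-7)³) = -18*(-3 + 4 - ⅛*¼*(-343)) = -18*(-3 + 4 + 343/32) = -18*375/32 = -3375/16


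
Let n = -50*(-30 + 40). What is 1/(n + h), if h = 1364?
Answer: 1/864 ≈ 0.0011574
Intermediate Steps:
n = -500 (n = -50*10 = -500)
1/(n + h) = 1/(-500 + 1364) = 1/864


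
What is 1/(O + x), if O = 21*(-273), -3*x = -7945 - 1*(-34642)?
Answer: -1/14632 ≈ -6.8343e-5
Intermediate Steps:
x = -8899 (x = -(-7945 - 1*(-34642))/3 = -(-7945 + 34642)/3 = -⅓*26697 = -8899)
O = -5733
1/(O + x) = 1/(-5733 - 8899) = 1/(-14632) = -1/14632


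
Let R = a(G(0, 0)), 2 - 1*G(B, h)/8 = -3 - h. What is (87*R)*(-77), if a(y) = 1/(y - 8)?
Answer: -6699/32 ≈ -209.34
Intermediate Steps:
G(B, h) = 40 + 8*h (G(B, h) = 16 - 8*(-3 - h) = 16 + (24 + 8*h) = 40 + 8*h)
a(y) = 1/(-8 + y)
R = 1/32 (R = 1/(-8 + (40 + 8*0)) = 1/(-8 + (40 + 0)) = 1/(-8 + 40) = 1/32 ≈ 0.031250)
(87*R)*(-77) = (87*(1/32))*(-77) = (87/32)*(-77) = -6699/32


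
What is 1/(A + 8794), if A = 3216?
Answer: 1/12010 ≈ 8.3264e-5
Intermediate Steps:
1/(A + 8794) = 1/(3216 + 8794) = 1/12010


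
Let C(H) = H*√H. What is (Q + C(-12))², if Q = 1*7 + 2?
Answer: -1647 - 432*I*√3 ≈ -1647.0 - 748.25*I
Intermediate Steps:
C(H) = H^(3/2)
Q = 9 (Q = 7 + 2 = 9)
(Q + C(-12))² = (9 + (-12)^(3/2))² = (9 - 24*I*√3)²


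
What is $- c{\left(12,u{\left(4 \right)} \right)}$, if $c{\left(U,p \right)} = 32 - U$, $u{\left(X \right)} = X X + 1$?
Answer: $-20$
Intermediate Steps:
$u{\left(X \right)} = 1 + X^{2}$ ($u{\left(X \right)} = X^{2} + 1 = 1 + X^{2}$)
$- c{\left(12,u{\left(4 \right)} \right)} = - (32 - 12) = \left(-1\right) 20 = -20$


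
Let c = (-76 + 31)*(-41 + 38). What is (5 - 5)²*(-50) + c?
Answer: 135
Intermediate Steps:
c = 135 (c = -45*(-3) = 135)
(5 - 5)²*(-50) + c = (5 - 5)²*(-50) + 135 = 0²*(-50) + 135 = 0*(-50) + 135 = 0 + 135 = 135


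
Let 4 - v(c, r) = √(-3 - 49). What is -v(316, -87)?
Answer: -4 + 2*I*√13 ≈ -4.0 + 7.2111*I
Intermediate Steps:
v(c, r) = 4 - 2*I*√13 (v(c, r) = 4 - √(-3 - 49) = 4 - √(-52) = 4 - 2*I*√13)
-v(316, -87) = -(4 - 2*I*√13) = -4 + 2*I*√13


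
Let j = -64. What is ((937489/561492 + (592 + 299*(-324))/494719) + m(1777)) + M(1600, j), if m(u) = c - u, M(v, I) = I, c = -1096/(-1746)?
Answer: -49548597250507229/26944733792556 ≈ -1838.9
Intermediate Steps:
c = 548/873 (c = -1096*(-1/1746) = 548/873 ≈ 0.62772)
m(u) = 548/873 - u
((937489/561492 + (592 + 299*(-324))/494719) + m(1777)) + M(1600, j) = ((937489/561492 + (592 + 299*(-324))/494719) + (548/873 - 1*1777)) - 64 = ((937489*(1/561492) + (592 - 96876)*(1/494719)) + (548/873 - 1777)) - 64 = ((937489/561492 - 96284*1/494719) - 1550773/873) - 64 = ((937489/561492 - 96284/494719) - 1550773/873) - 64 = (409730924863/277780760748 - 1550773/873) - 64 = -47824134287783645/26944733792556 - 64 = -49548597250507229/26944733792556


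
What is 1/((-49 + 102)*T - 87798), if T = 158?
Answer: -1/79424 ≈ -1.2591e-5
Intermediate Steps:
1/((-49 + 102)*T - 87798) = 1/((-49 + 102)*158 - 87798) = 1/(53*158 - 87798) = 1/(8374 - 87798) = 1/(-79424) = -1/79424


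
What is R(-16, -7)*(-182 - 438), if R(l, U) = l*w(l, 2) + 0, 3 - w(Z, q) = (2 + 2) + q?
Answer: -29760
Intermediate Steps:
w(Z, q) = -1 - q (w(Z, q) = 3 - ((2 + 2) + q) = 3 - (4 + q) = 3 + (-4 - q) = -1 - q)
R(l, U) = -3*l (R(l, U) = l*(-1 - 1*2) + 0 = l*(-1 - 2) + 0 = l*(-3) + 0 = -3*l + 0 = -3*l)
R(-16, -7)*(-182 - 438) = (-3*(-16))*(-182 - 438) = 48*(-620) = -29760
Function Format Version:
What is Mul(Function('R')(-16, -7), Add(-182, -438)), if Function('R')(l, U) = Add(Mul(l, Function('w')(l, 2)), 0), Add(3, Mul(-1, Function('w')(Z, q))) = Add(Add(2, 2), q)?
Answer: -29760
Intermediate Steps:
Function('w')(Z, q) = Add(-1, Mul(-1, q)) (Function('w')(Z, q) = Add(3, Mul(-1, Add(Add(2, 2), q))) = Add(3, Mul(-1, Add(4, q))) = Add(3, Add(-4, Mul(-1, q))) = Add(-1, Mul(-1, q)))
Function('R')(l, U) = Mul(-3, l) (Function('R')(l, U) = Add(Mul(l, Add(-1, Mul(-1, 2))), 0) = Add(Mul(l, Add(-1, -2)), 0) = Add(Mul(l, -3), 0) = Add(Mul(-3, l), 0) = Mul(-3, l))
Mul(Function('R')(-16, -7), Add(-182, -438)) = Mul(Mul(-3, -16), Add(-182, -438)) = Mul(48, -620) = -29760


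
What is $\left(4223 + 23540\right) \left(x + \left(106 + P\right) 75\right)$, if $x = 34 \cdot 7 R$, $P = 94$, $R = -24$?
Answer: $257862744$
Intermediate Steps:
$x = -5712$ ($x = 34 \cdot 7 \left(-24\right) = 238 \left(-24\right) = -5712$)
$\left(4223 + 23540\right) \left(x + \left(106 + P\right) 75\right) = \left(4223 + 23540\right) \left(-5712 + \left(106 + 94\right) 75\right) = 27763 \left(-5712 + 200 \cdot 75\right) = 27763 \left(-5712 + 15000\right) = 27763 \cdot 9288 = 257862744$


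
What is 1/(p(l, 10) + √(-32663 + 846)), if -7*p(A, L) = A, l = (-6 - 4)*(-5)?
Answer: -350/1561533 - 49*I*√31817/1561533 ≈ -0.00022414 - 0.0055972*I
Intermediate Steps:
l = 50 (l = -10*(-5) = 50)
p(A, L) = -A/7
1/(p(l, 10) + √(-32663 + 846)) = 1/(-⅐*50 + √(-32663 + 846)) = 1/(-50/7 + √(-31817)) = 1/(-50/7 + I*√31817)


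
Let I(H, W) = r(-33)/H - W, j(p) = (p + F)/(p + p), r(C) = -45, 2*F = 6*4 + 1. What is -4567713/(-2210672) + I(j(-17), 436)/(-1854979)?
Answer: 8474727174499/4100750135888 ≈ 2.0666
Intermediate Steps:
F = 25/2 (F = (6*4 + 1)/2 = (24 + 1)/2 = (½)*25 = 25/2 ≈ 12.500)
j(p) = (25/2 + p)/(2*p) (j(p) = (p + 25/2)/(p + p) = (25/2 + p)/((2*p)) = (25/2 + p)*(1/(2*p)) = (25/2 + p)/(2*p))
I(H, W) = -W - 45/H (I(H, W) = -45/H - W = -W - 45/H)
-4567713/(-2210672) + I(j(-17), 436)/(-1854979) = -4567713/(-2210672) + (-1*436 - 45*(-68/(25 + 2*(-17))))/(-1854979) = -4567713*(-1/2210672) + (-436 - 45*(-68/(25 - 34)))*(-1/1854979) = 4567713/2210672 + (-436 - 45/((¼)*(-1/17)*(-9)))*(-1/1854979) = 4567713/2210672 + (-436 - 45/9/68)*(-1/1854979) = 4567713/2210672 + (-436 - 45*68/9)*(-1/1854979) = 4567713/2210672 + (-436 - 340)*(-1/1854979) = 4567713/2210672 - 776*(-1/1854979) = 4567713/2210672 + 776/1854979 = 8474727174499/4100750135888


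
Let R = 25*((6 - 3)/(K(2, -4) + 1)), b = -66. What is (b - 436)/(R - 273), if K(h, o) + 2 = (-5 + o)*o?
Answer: 1757/948 ≈ 1.8534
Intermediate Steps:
K(h, o) = -2 + o*(-5 + o) (K(h, o) = -2 + (-5 + o)*o = -2 + o*(-5 + o))
R = 15/7 (R = 25*((6 - 3)/((-2 + (-4)**2 - 5*(-4)) + 1)) = 25*(3/((-2 + 16 + 20) + 1)) = 25*(3/(34 + 1)) = 25*(3/35) = 15/7 ≈ 2.1429)
(b - 436)/(R - 273) = (-66 - 436)/(15/7 - 273) = -502/(-1896/7) = -502*(-7/1896) = 1757/948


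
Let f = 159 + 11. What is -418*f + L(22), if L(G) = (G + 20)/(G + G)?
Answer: -1563299/22 ≈ -71059.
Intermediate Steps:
f = 170
L(G) = (20 + G)/(2*G) (L(G) = (20 + G)/((2*G)) = (20 + G)*(1/(2*G)) = (20 + G)/(2*G))
-418*f + L(22) = -418*170 + (1/2)*(20 + 22)/22 = -71060 + (1/2)*(1/22)*42 = -71060 + 21/22 = -1563299/22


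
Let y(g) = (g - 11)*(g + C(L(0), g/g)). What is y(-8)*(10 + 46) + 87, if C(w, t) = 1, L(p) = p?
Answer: 7535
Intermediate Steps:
y(g) = (1 + g)*(-11 + g) (y(g) = (g - 11)*(g + 1) = (-11 + g)*(1 + g) = (1 + g)*(-11 + g))
y(-8)*(10 + 46) + 87 = (-11 + (-8)² - 10*(-8))*(10 + 46) + 87 = (-11 + 64 + 80)*56 + 87 = 133*56 + 87 = 7448 + 87 = 7535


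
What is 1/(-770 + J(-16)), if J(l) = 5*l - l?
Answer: -1/834 ≈ -0.0011990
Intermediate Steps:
J(l) = 4*l
1/(-770 + J(-16)) = 1/(-770 + 4*(-16)) = 1/(-770 - 64) = 1/(-834) = -1/834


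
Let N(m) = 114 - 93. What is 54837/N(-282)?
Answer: 18279/7 ≈ 2611.3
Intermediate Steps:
N(m) = 21
54837/N(-282) = 54837/21 = 54837*(1/21) = 18279/7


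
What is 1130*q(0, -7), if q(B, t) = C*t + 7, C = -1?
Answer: 15820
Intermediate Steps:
q(B, t) = 7 - t (q(B, t) = -t + 7 = 7 - t)
1130*q(0, -7) = 1130*(7 - 1*(-7)) = 1130*(7 + 7) = 1130*14 = 15820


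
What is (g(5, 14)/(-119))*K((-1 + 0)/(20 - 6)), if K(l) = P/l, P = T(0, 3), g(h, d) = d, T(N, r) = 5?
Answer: 140/17 ≈ 8.2353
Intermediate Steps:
P = 5
K(l) = 5/l
(g(5, 14)/(-119))*K((-1 + 0)/(20 - 6)) = (14/(-119))*(5/(((-1 + 0)/(20 - 6)))) = (14*(-1/119))*(5/((-1/14))) = -10/(17*((-1*1/14))) = -10/(17*(-1/14)) = -10*(-14)/17 = -2/17*(-70) = 140/17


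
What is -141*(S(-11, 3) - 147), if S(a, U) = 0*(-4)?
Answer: 20727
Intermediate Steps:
S(a, U) = 0
-141*(S(-11, 3) - 147) = -141*(0 - 147) = -141*(-147) = 20727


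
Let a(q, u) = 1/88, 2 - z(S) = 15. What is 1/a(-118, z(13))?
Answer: 88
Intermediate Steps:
z(S) = -13 (z(S) = 2 - 1*15 = 2 - 15 = -13)
a(q, u) = 1/88
1/a(-118, z(13)) = 1/(1/88) = 88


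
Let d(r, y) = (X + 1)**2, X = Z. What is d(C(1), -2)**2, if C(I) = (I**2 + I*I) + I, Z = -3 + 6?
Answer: 256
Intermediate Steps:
Z = 3
X = 3
C(I) = I + 2*I**2 (C(I) = (I**2 + I**2) + I = 2*I**2 + I = I + 2*I**2)
d(r, y) = 16 (d(r, y) = (3 + 1)**2 = 4**2 = 16)
d(C(1), -2)**2 = 16**2 = 256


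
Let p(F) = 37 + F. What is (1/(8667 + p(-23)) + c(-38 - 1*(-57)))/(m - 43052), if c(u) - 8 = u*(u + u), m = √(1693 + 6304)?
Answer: -272826163812/16089944483467 - 6337131*√7997/16089944483467 ≈ -0.016992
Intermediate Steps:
m = √7997 ≈ 89.426
c(u) = 8 + 2*u² (c(u) = 8 + u*(u + u) = 8 + u*(2*u) = 8 + 2*u²)
(1/(8667 + p(-23)) + c(-38 - 1*(-57)))/(m - 43052) = (1/(8667 + (37 - 23)) + (8 + 2*(-38 - 1*(-57))²))/(√7997 - 43052) = (1/(8667 + 14) + (8 + 2*(-38 + 57)²))/(-43052 + √7997) = (1/8681 + (8 + 2*19²))/(-43052 + √7997) = (1/8681 + (8 + 2*361))/(-43052 + √7997) = (1/8681 + (8 + 722))/(-43052 + √7997) = (1/8681 + 730)/(-43052 + √7997) = 6337131/(8681*(-43052 + √7997))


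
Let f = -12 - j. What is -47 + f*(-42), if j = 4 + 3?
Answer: 751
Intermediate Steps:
j = 7
f = -19 (f = -12 - 1*7 = -12 - 7 = -19)
-47 + f*(-42) = -47 - 19*(-42) = -47 + 798 = 751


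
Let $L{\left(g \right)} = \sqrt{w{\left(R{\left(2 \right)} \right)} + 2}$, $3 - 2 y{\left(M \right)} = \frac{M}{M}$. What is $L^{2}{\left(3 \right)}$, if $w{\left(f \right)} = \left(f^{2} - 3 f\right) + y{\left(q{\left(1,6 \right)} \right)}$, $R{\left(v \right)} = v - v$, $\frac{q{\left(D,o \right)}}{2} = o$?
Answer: $3$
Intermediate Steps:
$q{\left(D,o \right)} = 2 o$
$R{\left(v \right)} = 0$
$y{\left(M \right)} = 1$ ($y{\left(M \right)} = \frac{3}{2} - \frac{M \frac{1}{M}}{2} = \frac{3}{2} - \frac{1}{2} = 1$)
$w{\left(f \right)} = 1 + f^{2} - 3 f$ ($w{\left(f \right)} = \left(f^{2} - 3 f\right) + 1 = 1 + f^{2} - 3 f$)
$L{\left(g \right)} = \sqrt{3}$ ($L{\left(g \right)} = \sqrt{\left(1 + 0^{2} - 0\right) + 2} = \sqrt{\left(1 + 0 + 0\right) + 2} = \sqrt{1 + 2} = \sqrt{3}$)
$L^{2}{\left(3 \right)} = \left(\sqrt{3}\right)^{2} = 3$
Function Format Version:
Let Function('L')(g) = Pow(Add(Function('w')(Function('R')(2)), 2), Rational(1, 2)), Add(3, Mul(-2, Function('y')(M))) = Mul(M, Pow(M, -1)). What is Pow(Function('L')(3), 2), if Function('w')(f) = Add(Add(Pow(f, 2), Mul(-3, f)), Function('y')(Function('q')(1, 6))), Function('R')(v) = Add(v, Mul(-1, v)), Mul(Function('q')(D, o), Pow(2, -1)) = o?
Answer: 3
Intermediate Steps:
Function('q')(D, o) = Mul(2, o)
Function('R')(v) = 0
Function('y')(M) = 1 (Function('y')(M) = Add(Rational(3, 2), Mul(Rational(-1, 2), Mul(M, Pow(M, -1)))) = Add(Rational(3, 2), Mul(Rational(-1, 2), 1)) = Add(Rational(3, 2), Rational(-1, 2)) = 1)
Function('w')(f) = Add(1, Pow(f, 2), Mul(-3, f)) (Function('w')(f) = Add(Add(Pow(f, 2), Mul(-3, f)), 1) = Add(1, Pow(f, 2), Mul(-3, f)))
Function('L')(g) = Pow(3, Rational(1, 2)) (Function('L')(g) = Pow(Add(Add(1, Pow(0, 2), Mul(-3, 0)), 2), Rational(1, 2)) = Pow(Add(Add(1, 0, 0), 2), Rational(1, 2)) = Pow(Add(1, 2), Rational(1, 2)) = Pow(3, Rational(1, 2)))
Pow(Function('L')(3), 2) = Pow(Pow(3, Rational(1, 2)), 2) = 3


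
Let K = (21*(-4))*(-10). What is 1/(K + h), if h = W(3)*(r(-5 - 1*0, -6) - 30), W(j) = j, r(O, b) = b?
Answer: 1/732 ≈ 0.0013661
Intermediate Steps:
K = 840 (K = -84*(-10) = 840)
h = -108 (h = 3*(-6 - 30) = 3*(-36) = -108)
1/(K + h) = 1/(840 - 108) = 1/732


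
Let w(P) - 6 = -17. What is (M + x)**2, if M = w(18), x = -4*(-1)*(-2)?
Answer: 361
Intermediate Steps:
w(P) = -11 (w(P) = 6 - 17 = -11)
x = -8 (x = 4*(-2) = -8)
M = -11
(M + x)**2 = (-11 - 8)**2 = (-19)**2 = 361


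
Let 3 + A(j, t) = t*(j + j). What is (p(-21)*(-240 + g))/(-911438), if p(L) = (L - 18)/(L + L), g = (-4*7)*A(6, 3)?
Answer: 3783/3190033 ≈ 0.0011859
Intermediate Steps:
A(j, t) = -3 + 2*j*t (A(j, t) = -3 + t*(j + j) = -3 + t*(2*j) = -3 + 2*j*t)
g = -924 (g = (-4*7)*(-3 + 2*6*3) = -28*(-3 + 36) = -28*33 = -924)
p(L) = (-18 + L)/(2*L) (p(L) = (-18 + L)/((2*L)) = (-18 + L)*(1/(2*L)) = (-18 + L)/(2*L))
(p(-21)*(-240 + g))/(-911438) = (((½)*(-18 - 21)/(-21))*(-240 - 924))/(-911438) = (((½)*(-1/21)*(-39))*(-1164))*(-1/911438) = ((13/14)*(-1164))*(-1/911438) = -7566/7*(-1/911438) = 3783/3190033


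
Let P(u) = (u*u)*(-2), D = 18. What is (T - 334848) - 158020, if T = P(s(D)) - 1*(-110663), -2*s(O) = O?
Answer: -382367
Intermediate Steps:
s(O) = -O/2
P(u) = -2*u² (P(u) = u²*(-2) = -2*u²)
T = 110501 (T = -2*(-½*18)² - 1*(-110663) = -2*(-9)² + 110663 = -2*81 + 110663 = -162 + 110663 = 110501)
(T - 334848) - 158020 = (110501 - 334848) - 158020 = -224347 - 158020 = -382367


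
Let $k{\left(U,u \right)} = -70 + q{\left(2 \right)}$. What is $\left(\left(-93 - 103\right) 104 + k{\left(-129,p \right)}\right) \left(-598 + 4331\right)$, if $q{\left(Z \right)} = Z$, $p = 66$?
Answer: $-76347316$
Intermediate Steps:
$k{\left(U,u \right)} = -68$ ($k{\left(U,u \right)} = -70 + 2 = -68$)
$\left(\left(-93 - 103\right) 104 + k{\left(-129,p \right)}\right) \left(-598 + 4331\right) = \left(\left(-93 - 103\right) 104 - 68\right) \left(-598 + 4331\right) = \left(\left(-196\right) 104 - 68\right) 3733 = \left(-20384 - 68\right) 3733 = \left(-20452\right) 3733 = -76347316$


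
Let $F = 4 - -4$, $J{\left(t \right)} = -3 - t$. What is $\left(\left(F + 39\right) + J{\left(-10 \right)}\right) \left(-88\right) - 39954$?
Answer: $-44706$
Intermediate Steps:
$F = 8$ ($F = 4 + 4 = 8$)
$\left(\left(F + 39\right) + J{\left(-10 \right)}\right) \left(-88\right) - 39954 = \left(\left(8 + 39\right) - -7\right) \left(-88\right) - 39954 = \left(47 + \left(-3 + 10\right)\right) \left(-88\right) - 39954 = \left(47 + 7\right) \left(-88\right) - 39954 = 54 \left(-88\right) - 39954 = -4752 - 39954 = -44706$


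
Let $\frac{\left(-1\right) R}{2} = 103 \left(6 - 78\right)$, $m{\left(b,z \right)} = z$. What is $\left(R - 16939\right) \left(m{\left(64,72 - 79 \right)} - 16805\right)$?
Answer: $35422884$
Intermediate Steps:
$R = 14832$ ($R = - 2 \cdot 103 \left(6 - 78\right) = - 2 \cdot 103 \left(-72\right) = \left(-2\right) \left(-7416\right) = 14832$)
$\left(R - 16939\right) \left(m{\left(64,72 - 79 \right)} - 16805\right) = \left(14832 - 16939\right) \left(\left(72 - 79\right) - 16805\right) = - 2107 \left(-7 - 16805\right) = \left(-2107\right) \left(-16812\right) = 35422884$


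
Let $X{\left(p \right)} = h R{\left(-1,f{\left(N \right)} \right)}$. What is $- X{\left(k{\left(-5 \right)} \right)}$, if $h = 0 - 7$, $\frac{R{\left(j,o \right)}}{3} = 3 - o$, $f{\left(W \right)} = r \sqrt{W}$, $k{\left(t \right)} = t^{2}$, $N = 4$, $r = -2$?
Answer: $147$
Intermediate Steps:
$f{\left(W \right)} = - 2 \sqrt{W}$
$R{\left(j,o \right)} = 9 - 3 o$ ($R{\left(j,o \right)} = 3 \left(3 - o\right) = 9 - 3 o$)
$h = -7$ ($h = 0 - 7 = -7$)
$X{\left(p \right)} = -147$ ($X{\left(p \right)} = - 7 \left(9 - 3 \left(- 2 \sqrt{4}\right)\right) = - 7 \left(9 - 3 \left(\left(-2\right) 2\right)\right) = - 7 \left(9 - -12\right) = - 7 \left(9 + 12\right) = \left(-7\right) 21 = -147$)
$- X{\left(k{\left(-5 \right)} \right)} = \left(-1\right) \left(-147\right) = 147$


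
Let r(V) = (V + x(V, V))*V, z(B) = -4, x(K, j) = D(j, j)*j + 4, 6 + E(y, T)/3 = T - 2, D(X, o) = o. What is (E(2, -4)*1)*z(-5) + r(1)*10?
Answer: 204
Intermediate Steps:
E(y, T) = -24 + 3*T (E(y, T) = -18 + 3*(T - 2) = -18 + 3*(-2 + T) = -18 + (-6 + 3*T) = -24 + 3*T)
x(K, j) = 4 + j² (x(K, j) = j*j + 4 = j² + 4 = 4 + j²)
r(V) = V*(4 + V + V²) (r(V) = (V + (4 + V²))*V = (4 + V + V²)*V = V*(4 + V + V²))
(E(2, -4)*1)*z(-5) + r(1)*10 = ((-24 + 3*(-4))*1)*(-4) + (1*(4 + 1 + 1²))*10 = ((-24 - 12)*1)*(-4) + (1*(4 + 1 + 1))*10 = -36*1*(-4) + (1*6)*10 = -36*(-4) + 6*10 = 144 + 60 = 204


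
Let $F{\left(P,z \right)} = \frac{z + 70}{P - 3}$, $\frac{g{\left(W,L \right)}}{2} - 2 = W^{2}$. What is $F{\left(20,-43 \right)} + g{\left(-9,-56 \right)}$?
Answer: $\frac{2849}{17} \approx 167.59$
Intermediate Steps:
$g{\left(W,L \right)} = 4 + 2 W^{2}$
$F{\left(P,z \right)} = \frac{70 + z}{-3 + P}$
$F{\left(20,-43 \right)} + g{\left(-9,-56 \right)} = \frac{70 - 43}{-3 + 20} + \left(4 + 2 \left(-9\right)^{2}\right) = \frac{1}{17} \cdot 27 + \left(4 + 2 \cdot 81\right) = \frac{1}{17} \cdot 27 + \left(4 + 162\right) = \frac{27}{17} + 166 = \frac{2849}{17}$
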